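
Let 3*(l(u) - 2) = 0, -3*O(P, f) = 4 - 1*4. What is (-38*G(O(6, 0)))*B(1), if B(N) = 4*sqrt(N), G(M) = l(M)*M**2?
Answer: 0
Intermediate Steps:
O(P, f) = 0 (O(P, f) = -(4 - 1*4)/3 = -(4 - 4)/3 = -1/3*0 = 0)
l(u) = 2 (l(u) = 2 + (1/3)*0 = 2 + 0 = 2)
G(M) = 2*M**2
(-38*G(O(6, 0)))*B(1) = (-76*0**2)*(4*sqrt(1)) = (-76*0)*(4*1) = -38*0*4 = 0*4 = 0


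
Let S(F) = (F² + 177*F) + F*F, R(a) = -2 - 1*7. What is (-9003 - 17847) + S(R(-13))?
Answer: -28281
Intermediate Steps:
R(a) = -9 (R(a) = -2 - 7 = -9)
S(F) = 2*F² + 177*F (S(F) = (F² + 177*F) + F² = 2*F² + 177*F)
(-9003 - 17847) + S(R(-13)) = (-9003 - 17847) - 9*(177 + 2*(-9)) = -26850 - 9*(177 - 18) = -26850 - 9*159 = -26850 - 1431 = -28281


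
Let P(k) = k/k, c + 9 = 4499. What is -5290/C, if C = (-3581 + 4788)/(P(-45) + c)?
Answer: -23757390/1207 ≈ -19683.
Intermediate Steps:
c = 4490 (c = -9 + 4499 = 4490)
P(k) = 1
C = 1207/4491 (C = (-3581 + 4788)/(1 + 4490) = 1207/4491 ≈ 0.26876)
-5290/C = -5290/1207/4491 = -5290*4491/1207 = -23757390/1207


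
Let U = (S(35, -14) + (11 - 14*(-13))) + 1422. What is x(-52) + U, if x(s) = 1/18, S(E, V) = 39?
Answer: 29773/18 ≈ 1654.1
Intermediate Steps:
x(s) = 1/18
U = 1654 (U = (39 + (11 - 14*(-13))) + 1422 = (39 + (11 + 182)) + 1422 = (39 + 193) + 1422 = 232 + 1422 = 1654)
x(-52) + U = 1/18 + 1654 = 29773/18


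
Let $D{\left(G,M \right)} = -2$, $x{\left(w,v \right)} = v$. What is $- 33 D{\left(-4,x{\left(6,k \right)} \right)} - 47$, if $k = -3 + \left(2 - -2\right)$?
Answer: $19$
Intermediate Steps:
$k = 1$ ($k = -3 + \left(2 + 2\right) = -3 + 4 = 1$)
$- 33 D{\left(-4,x{\left(6,k \right)} \right)} - 47 = \left(-33\right) \left(-2\right) - 47 = 66 - 47 = 19$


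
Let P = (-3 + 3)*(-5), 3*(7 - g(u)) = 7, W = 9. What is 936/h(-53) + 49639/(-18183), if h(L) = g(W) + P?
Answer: 25181459/127281 ≈ 197.84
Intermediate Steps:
g(u) = 14/3 (g(u) = 7 - ⅓*7 = 7 - 7/3 = 14/3)
P = 0 (P = 0*(-5) = 0)
h(L) = 14/3 (h(L) = 14/3 + 0 = 14/3)
936/h(-53) + 49639/(-18183) = 936/(14/3) + 49639/(-18183) = 936*(3/14) + 49639*(-1/18183) = 1404/7 - 49639/18183 = 25181459/127281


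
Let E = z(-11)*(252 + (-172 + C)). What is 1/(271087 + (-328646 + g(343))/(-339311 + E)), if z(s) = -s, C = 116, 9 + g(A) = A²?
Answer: 337155/91398548491 ≈ 3.6888e-6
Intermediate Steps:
g(A) = -9 + A²
E = 2156 (E = (-1*(-11))*(252 + (-172 + 116)) = 11*(252 - 56) = 11*196 = 2156)
1/(271087 + (-328646 + g(343))/(-339311 + E)) = 1/(271087 + (-328646 + (-9 + 343²))/(-339311 + 2156)) = 1/(271087 + (-328646 + (-9 + 117649))/(-337155)) = 1/(271087 + (-328646 + 117640)*(-1/337155)) = 1/(271087 - 211006*(-1/337155)) = 1/(271087 + 211006/337155) = 1/(91398548491/337155) = 337155/91398548491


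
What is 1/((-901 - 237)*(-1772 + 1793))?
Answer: -1/23898 ≈ -4.1844e-5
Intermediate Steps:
1/((-901 - 237)*(-1772 + 1793)) = 1/(-1138*21) = 1/(-23898) = -1/23898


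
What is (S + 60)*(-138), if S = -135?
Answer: 10350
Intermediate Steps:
(S + 60)*(-138) = (-135 + 60)*(-138) = -75*(-138) = 10350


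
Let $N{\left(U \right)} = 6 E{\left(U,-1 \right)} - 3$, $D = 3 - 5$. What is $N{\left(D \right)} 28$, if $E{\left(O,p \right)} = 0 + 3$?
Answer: $420$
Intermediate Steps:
$D = -2$
$E{\left(O,p \right)} = 3$
$N{\left(U \right)} = 15$ ($N{\left(U \right)} = 6 \cdot 3 - 3 = 18 - 3 = 15$)
$N{\left(D \right)} 28 = 15 \cdot 28 = 420$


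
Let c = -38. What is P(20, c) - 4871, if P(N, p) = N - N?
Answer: -4871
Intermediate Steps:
P(N, p) = 0
P(20, c) - 4871 = 0 - 4871 = -4871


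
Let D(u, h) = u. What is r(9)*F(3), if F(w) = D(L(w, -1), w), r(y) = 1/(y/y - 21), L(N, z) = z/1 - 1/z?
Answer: 0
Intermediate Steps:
L(N, z) = z - 1/z (L(N, z) = z*1 - 1/z = z - 1/z)
r(y) = -1/20 (r(y) = 1/(1 - 21) = 1/(-20) = -1/20)
F(w) = 0 (F(w) = -1 - 1/(-1) = -1 - 1*(-1) = -1 + 1 = 0)
r(9)*F(3) = -1/20*0 = 0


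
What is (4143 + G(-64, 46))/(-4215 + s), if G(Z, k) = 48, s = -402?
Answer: -1397/1539 ≈ -0.90773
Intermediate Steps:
(4143 + G(-64, 46))/(-4215 + s) = (4143 + 48)/(-4215 - 402) = 4191/(-4617) = 4191*(-1/4617) = -1397/1539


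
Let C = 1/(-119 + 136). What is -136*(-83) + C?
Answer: 191897/17 ≈ 11288.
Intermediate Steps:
C = 1/17 ≈ 0.058824
-136*(-83) + C = -136*(-83) + 1/17 = 11288 + 1/17 = 191897/17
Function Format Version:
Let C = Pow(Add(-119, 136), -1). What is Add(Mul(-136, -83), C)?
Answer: Rational(191897, 17) ≈ 11288.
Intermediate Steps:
C = Rational(1, 17) (C = Pow(17, -1) = Rational(1, 17) ≈ 0.058824)
Add(Mul(-136, -83), C) = Add(Mul(-136, -83), Rational(1, 17)) = Add(11288, Rational(1, 17)) = Rational(191897, 17)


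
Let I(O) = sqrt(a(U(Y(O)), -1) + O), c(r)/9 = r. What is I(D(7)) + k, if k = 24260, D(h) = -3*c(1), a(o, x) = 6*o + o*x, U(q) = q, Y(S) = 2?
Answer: 24260 + I*sqrt(17) ≈ 24260.0 + 4.1231*I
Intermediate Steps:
c(r) = 9*r
D(h) = -27
I(O) = sqrt(10 + O) (I(O) = sqrt(2*(6 - 1) + O) = sqrt(2*5 + O) = sqrt(10 + O))
I(D(7)) + k = sqrt(10 - 27) + 24260 = sqrt(-17) + 24260 = I*sqrt(17) + 24260 = 24260 + I*sqrt(17)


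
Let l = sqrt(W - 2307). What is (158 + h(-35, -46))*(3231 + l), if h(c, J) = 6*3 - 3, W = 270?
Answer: 558963 + 173*I*sqrt(2037) ≈ 5.5896e+5 + 7808.0*I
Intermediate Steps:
l = I*sqrt(2037) (l = sqrt(270 - 2307) = sqrt(-2037) = I*sqrt(2037) ≈ 45.133*I)
h(c, J) = 15 (h(c, J) = 18 - 3 = 15)
(158 + h(-35, -46))*(3231 + l) = (158 + 15)*(3231 + I*sqrt(2037)) = 173*(3231 + I*sqrt(2037)) = 558963 + 173*I*sqrt(2037)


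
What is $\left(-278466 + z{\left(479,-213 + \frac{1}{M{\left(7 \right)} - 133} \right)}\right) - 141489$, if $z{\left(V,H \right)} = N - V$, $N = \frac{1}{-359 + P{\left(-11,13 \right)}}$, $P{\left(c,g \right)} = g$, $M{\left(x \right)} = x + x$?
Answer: $- \frac{145470165}{346} \approx -4.2043 \cdot 10^{5}$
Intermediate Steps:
$M{\left(x \right)} = 2 x$
$N = - \frac{1}{346}$ ($N = \frac{1}{-359 + 13} = \frac{1}{-346} = - \frac{1}{346} \approx -0.0028902$)
$z{\left(V,H \right)} = - \frac{1}{346} - V$
$\left(-278466 + z{\left(479,-213 + \frac{1}{M{\left(7 \right)} - 133} \right)}\right) - 141489 = \left(-278466 - \frac{165735}{346}\right) - 141489 = - \frac{96514971}{346} - 141489 = - \frac{145470165}{346}$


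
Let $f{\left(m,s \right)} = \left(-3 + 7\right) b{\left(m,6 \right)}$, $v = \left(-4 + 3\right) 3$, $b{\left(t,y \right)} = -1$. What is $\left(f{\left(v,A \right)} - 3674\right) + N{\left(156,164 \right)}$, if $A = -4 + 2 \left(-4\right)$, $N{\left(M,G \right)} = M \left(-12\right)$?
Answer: $-5550$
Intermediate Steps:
$N{\left(M,G \right)} = - 12 M$
$A = -12$ ($A = -4 - 8 = -12$)
$v = -3$ ($v = \left(-1\right) 3 = -3$)
$f{\left(m,s \right)} = -4$ ($f{\left(m,s \right)} = \left(-3 + 7\right) \left(-1\right) = 4 \left(-1\right) = -4$)
$\left(f{\left(v,A \right)} - 3674\right) + N{\left(156,164 \right)} = \left(-4 - 3674\right) - 1872 = -3678 - 1872 = -5550$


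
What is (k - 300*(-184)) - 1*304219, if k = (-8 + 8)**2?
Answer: -249019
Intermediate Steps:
k = 0 (k = 0**2 = 0)
(k - 300*(-184)) - 1*304219 = (0 - 300*(-184)) - 1*304219 = (0 + 55200) - 304219 = 55200 - 304219 = -249019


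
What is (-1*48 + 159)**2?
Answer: 12321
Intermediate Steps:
(-1*48 + 159)**2 = (-48 + 159)**2 = 111**2 = 12321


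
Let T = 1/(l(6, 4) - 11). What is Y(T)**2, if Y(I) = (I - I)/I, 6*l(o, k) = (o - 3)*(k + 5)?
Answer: 0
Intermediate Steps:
l(o, k) = (-3 + o)*(5 + k)/6 (l(o, k) = ((o - 3)*(k + 5))/6 = ((-3 + o)*(5 + k))/6 = (-3 + o)*(5 + k)/6)
T = -2/13 (T = 1/((-5/2 - 1/2*4 + (5/6)*6 + (1/6)*4*6) - 11) = 1/((-5/2 - 2 + 5 + 4) - 11) = 1/(9/2 - 11) = 1/(-13/2) = -2/13 ≈ -0.15385)
Y(I) = 0 (Y(I) = 0/I = 0)
Y(T)**2 = 0**2 = 0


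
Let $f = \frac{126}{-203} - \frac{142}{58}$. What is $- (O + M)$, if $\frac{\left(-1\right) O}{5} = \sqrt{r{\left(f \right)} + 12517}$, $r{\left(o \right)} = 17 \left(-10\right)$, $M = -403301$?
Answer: $403301 + 5 \sqrt{12347} \approx 4.0386 \cdot 10^{5}$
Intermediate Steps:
$f = - \frac{89}{29}$ ($f = 126 \left(- \frac{1}{203}\right) - \frac{71}{29} = - \frac{18}{29} - \frac{71}{29} = - \frac{89}{29} \approx -3.069$)
$r{\left(o \right)} = -170$
$O = - 5 \sqrt{12347}$ ($O = - 5 \sqrt{-170 + 12517} = - 5 \sqrt{12347} \approx -555.58$)
$- (O + M) = - (- 5 \sqrt{12347} - 403301) = - (-403301 - 5 \sqrt{12347}) = 403301 + 5 \sqrt{12347}$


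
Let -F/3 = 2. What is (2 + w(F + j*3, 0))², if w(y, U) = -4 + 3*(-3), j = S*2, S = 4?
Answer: 121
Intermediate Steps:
F = -6 (F = -3*2 = -6)
j = 8 (j = 4*2 = 8)
w(y, U) = -13 (w(y, U) = -4 - 9 = -13)
(2 + w(F + j*3, 0))² = (2 - 13)² = (-11)² = 121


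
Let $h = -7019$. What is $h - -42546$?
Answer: $35527$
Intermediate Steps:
$h - -42546 = -7019 - -42546 = -7019 + 42546 = 35527$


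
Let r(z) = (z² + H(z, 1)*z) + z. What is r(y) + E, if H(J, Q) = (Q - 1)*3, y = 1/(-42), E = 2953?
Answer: 5209051/1764 ≈ 2953.0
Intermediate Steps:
y = -1/42 ≈ -0.023810
H(J, Q) = -3 + 3*Q (H(J, Q) = (-1 + Q)*3 = -3 + 3*Q)
r(z) = z + z² (r(z) = (z² + (-3 + 3*1)*z) + z = (z² + (-3 + 3)*z) + z = (z² + 0*z) + z = (z² + 0) + z = z² + z = z + z²)
r(y) + E = -(1 - 1/42)/42 + 2953 = -1/42*41/42 + 2953 = -41/1764 + 2953 = 5209051/1764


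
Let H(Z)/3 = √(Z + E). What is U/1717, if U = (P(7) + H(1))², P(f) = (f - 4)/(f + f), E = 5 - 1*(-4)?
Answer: 17649/336532 + 9*√10/12019 ≈ 0.054812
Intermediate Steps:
E = 9 (E = 5 + 4 = 9)
P(f) = (-4 + f)/(2*f) (P(f) = (-4 + f)/((2*f)) = (-4 + f)*(1/(2*f)) = (-4 + f)/(2*f))
H(Z) = 3*√(9 + Z) (H(Z) = 3*√(Z + 9) = 3*√(9 + Z))
U = (3/14 + 3*√10)² (U = ((½)*(-4 + 7)/7 + 3*√(9 + 1))² = ((½)*(⅐)*3 + 3*√10)² = (3/14 + 3*√10)² ≈ 94.112)
U/1717 = (17649/196 + 9*√10/7)/1717 = (17649/196 + 9*√10/7)*(1/1717) = 17649/336532 + 9*√10/12019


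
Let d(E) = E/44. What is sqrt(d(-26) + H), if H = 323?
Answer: sqrt(156046)/22 ≈ 17.956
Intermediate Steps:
d(E) = E/44 (d(E) = E*(1/44) = E/44)
sqrt(d(-26) + H) = sqrt((1/44)*(-26) + 323) = sqrt(-13/22 + 323) = sqrt(7093/22) = sqrt(156046)/22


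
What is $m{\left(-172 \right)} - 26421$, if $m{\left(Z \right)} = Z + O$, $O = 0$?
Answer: $-26593$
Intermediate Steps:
$m{\left(Z \right)} = Z$ ($m{\left(Z \right)} = Z + 0 = Z$)
$m{\left(-172 \right)} - 26421 = -172 - 26421 = -26593$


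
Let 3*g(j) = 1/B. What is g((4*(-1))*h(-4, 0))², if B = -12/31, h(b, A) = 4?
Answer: 961/1296 ≈ 0.74151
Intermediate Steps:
B = -12/31 (B = -12*1/31 = -12/31 ≈ -0.38710)
g(j) = -31/36 (g(j) = 1/(3*(-12/31)) = (⅓)*(-31/12) = -31/36)
g((4*(-1))*h(-4, 0))² = (-31/36)² = 961/1296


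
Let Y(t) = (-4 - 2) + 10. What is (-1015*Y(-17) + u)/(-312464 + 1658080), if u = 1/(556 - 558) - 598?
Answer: -9317/2691232 ≈ -0.0034620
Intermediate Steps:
Y(t) = 4 (Y(t) = -6 + 10 = 4)
u = -1197/2 (u = 1/(-2) - 598 = -½ - 598 = -1197/2 ≈ -598.50)
(-1015*Y(-17) + u)/(-312464 + 1658080) = (-1015*4 - 1197/2)/(-312464 + 1658080) = (-4060 - 1197/2)/1345616 = -9317/2*1/1345616 = -9317/2691232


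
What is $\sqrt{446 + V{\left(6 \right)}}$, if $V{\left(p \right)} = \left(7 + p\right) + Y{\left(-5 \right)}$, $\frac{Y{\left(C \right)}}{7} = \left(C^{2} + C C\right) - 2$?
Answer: $\sqrt{795} \approx 28.196$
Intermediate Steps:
$Y{\left(C \right)} = -14 + 14 C^{2}$ ($Y{\left(C \right)} = 7 \left(\left(C^{2} + C C\right) - 2\right) = 7 \left(\left(C^{2} + C^{2}\right) - 2\right) = 7 \left(2 C^{2} - 2\right) = 7 \left(-2 + 2 C^{2}\right) = -14 + 14 C^{2}$)
$V{\left(p \right)} = 343 + p$ ($V{\left(p \right)} = \left(7 + p\right) - \left(14 - 14 \left(-5\right)^{2}\right) = \left(7 + p\right) + \left(-14 + 14 \cdot 25\right) = \left(7 + p\right) + \left(-14 + 350\right) = \left(7 + p\right) + 336 = 343 + p$)
$\sqrt{446 + V{\left(6 \right)}} = \sqrt{446 + \left(343 + 6\right)} = \sqrt{446 + 349} = \sqrt{795}$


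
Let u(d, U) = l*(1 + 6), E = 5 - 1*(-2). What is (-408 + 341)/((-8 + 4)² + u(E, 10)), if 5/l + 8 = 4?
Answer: -268/29 ≈ -9.2414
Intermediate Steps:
l = -5/4 (l = 5/(-8 + 4) = 5/(-4) = 5*(-¼) = -5/4 ≈ -1.2500)
E = 7 (E = 5 + 2 = 7)
u(d, U) = -35/4 (u(d, U) = -5*(1 + 6)/4 = -5/4*7 = -35/4)
(-408 + 341)/((-8 + 4)² + u(E, 10)) = (-408 + 341)/((-8 + 4)² - 35/4) = -67/((-4)² - 35/4) = -67/(16 - 35/4) = -67/29/4 = -67*4/29 = -268/29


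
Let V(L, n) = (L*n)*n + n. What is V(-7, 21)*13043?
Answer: -39989838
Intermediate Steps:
V(L, n) = n + L*n² (V(L, n) = L*n² + n = n + L*n²)
V(-7, 21)*13043 = (21*(1 - 7*21))*13043 = (21*(1 - 147))*13043 = (21*(-146))*13043 = -3066*13043 = -39989838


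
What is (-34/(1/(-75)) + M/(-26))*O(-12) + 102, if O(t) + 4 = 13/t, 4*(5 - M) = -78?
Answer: -8021963/624 ≈ -12856.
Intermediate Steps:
M = 49/2 (M = 5 - ¼*(-78) = 5 + 39/2 = 49/2 ≈ 24.500)
O(t) = -4 + 13/t
(-34/(1/(-75)) + M/(-26))*O(-12) + 102 = (-34/(1/(-75)) + (49/2)/(-26))*(-4 + 13/(-12)) + 102 = (-34/(-1/75) + (49/2)*(-1/26))*(-4 + 13*(-1/12)) + 102 = (-34*(-75) - 49/52)*(-4 - 13/12) + 102 = (2550 - 49/52)*(-61/12) + 102 = (132551/52)*(-61/12) + 102 = -8085611/624 + 102 = -8021963/624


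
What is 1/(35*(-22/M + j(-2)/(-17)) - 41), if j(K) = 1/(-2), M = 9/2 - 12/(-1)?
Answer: -102/8837 ≈ -0.011542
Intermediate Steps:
M = 33/2 (M = 9*(1/2) - 12*(-1) = 9/2 + 12 = 33/2 ≈ 16.500)
j(K) = -1/2
1/(35*(-22/M + j(-2)/(-17)) - 41) = 1/(35*(-22/33/2 - 1/2/(-17)) - 41) = 1/(35*(-22*2/33 - 1/2*(-1/17)) - 41) = 1/(35*(-4/3 + 1/34) - 41) = 1/(35*(-133/102) - 41) = 1/(-4655/102 - 41) = 1/(-8837/102) = -102/8837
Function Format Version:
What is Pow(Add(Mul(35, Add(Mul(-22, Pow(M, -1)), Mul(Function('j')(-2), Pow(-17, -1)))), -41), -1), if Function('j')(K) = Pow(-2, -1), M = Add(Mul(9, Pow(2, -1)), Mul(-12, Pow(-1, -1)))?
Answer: Rational(-102, 8837) ≈ -0.011542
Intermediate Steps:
M = Rational(33, 2) (M = Add(Mul(9, Rational(1, 2)), Mul(-12, -1)) = Add(Rational(9, 2), 12) = Rational(33, 2) ≈ 16.500)
Function('j')(K) = Rational(-1, 2)
Pow(Add(Mul(35, Add(Mul(-22, Pow(M, -1)), Mul(Function('j')(-2), Pow(-17, -1)))), -41), -1) = Pow(Add(Mul(35, Add(Mul(-22, Pow(Rational(33, 2), -1)), Mul(Rational(-1, 2), Pow(-17, -1)))), -41), -1) = Pow(Add(Mul(35, Add(Mul(-22, Rational(2, 33)), Mul(Rational(-1, 2), Rational(-1, 17)))), -41), -1) = Pow(Add(Mul(35, Add(Rational(-4, 3), Rational(1, 34))), -41), -1) = Pow(Add(Mul(35, Rational(-133, 102)), -41), -1) = Pow(Add(Rational(-4655, 102), -41), -1) = Pow(Rational(-8837, 102), -1) = Rational(-102, 8837)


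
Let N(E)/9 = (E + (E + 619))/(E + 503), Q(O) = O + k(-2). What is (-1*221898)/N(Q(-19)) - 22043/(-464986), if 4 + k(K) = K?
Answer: -16439890212127/793731102 ≈ -20712.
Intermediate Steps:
k(K) = -4 + K
Q(O) = -6 + O (Q(O) = O + (-4 - 2) = O - 6 = -6 + O)
N(E) = 9*(619 + 2*E)/(503 + E) (N(E) = 9*((E + (E + 619))/(E + 503)) = 9*((E + (619 + E))/(503 + E)) = 9*((619 + 2*E)/(503 + E)) = 9*(619 + 2*E)/(503 + E))
(-1*221898)/N(Q(-19)) - 22043/(-464986) = (-1*221898)/((9*(619 + 2*(-6 - 19))/(503 + (-6 - 19)))) - 22043/(-464986) = -221898*(503 - 25)/(9*(619 + 2*(-25))) - 22043*(-1/464986) = -221898*478/(9*(619 - 50)) + 22043/464986 = -221898/(9*(1/478)*569) + 22043/464986 = -221898/5121/478 + 22043/464986 = -221898*478/5121 + 22043/464986 = -35355748/1707 + 22043/464986 = -16439890212127/793731102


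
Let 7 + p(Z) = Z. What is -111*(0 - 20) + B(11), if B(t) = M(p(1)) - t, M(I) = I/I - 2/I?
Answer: 6631/3 ≈ 2210.3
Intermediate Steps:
p(Z) = -7 + Z
M(I) = 1 - 2/I
B(t) = 4/3 - t (B(t) = (-2 + (-7 + 1))/(-7 + 1) - t = (-2 - 6)/(-6) - t = -⅙*(-8) - t = 4/3 - t)
-111*(0 - 20) + B(11) = -111*(0 - 20) + (4/3 - 1*11) = -111*(-20) + (4/3 - 11) = 2220 - 29/3 = 6631/3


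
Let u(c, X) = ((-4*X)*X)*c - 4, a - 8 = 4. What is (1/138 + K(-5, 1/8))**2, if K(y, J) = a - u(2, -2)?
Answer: 43890625/19044 ≈ 2304.7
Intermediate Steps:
a = 12 (a = 8 + 4 = 12)
u(c, X) = -4 - 4*c*X**2 (u(c, X) = (-4*X**2)*c - 4 = -4*c*X**2 - 4 = -4 - 4*c*X**2)
K(y, J) = 48 (K(y, J) = 12 - (-4 - 4*2*(-2)**2) = 12 - (-4 - 4*2*4) = 12 - (-4 - 32) = 12 - 1*(-36) = 12 + 36 = 48)
(1/138 + K(-5, 1/8))**2 = (1/138 + 48)**2 = (6625/138)**2 = 43890625/19044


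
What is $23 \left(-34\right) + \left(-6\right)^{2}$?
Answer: $-746$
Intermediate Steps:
$23 \left(-34\right) + \left(-6\right)^{2} = -782 + 36 = -746$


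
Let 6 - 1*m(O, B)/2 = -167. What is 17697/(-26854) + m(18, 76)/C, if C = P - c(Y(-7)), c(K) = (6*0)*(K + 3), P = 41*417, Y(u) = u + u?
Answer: -293274125/459122838 ≈ -0.63877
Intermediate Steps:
m(O, B) = 346 (m(O, B) = 12 - 2*(-167) = 12 + 334 = 346)
Y(u) = 2*u
P = 17097
c(K) = 0 (c(K) = 0*(3 + K) = 0)
C = 17097 (C = 17097 - 1*0 = 17097 + 0 = 17097)
17697/(-26854) + m(18, 76)/C = 17697/(-26854) + 346/17097 = 17697*(-1/26854) + 346*(1/17097) = -17697/26854 + 346/17097 = -293274125/459122838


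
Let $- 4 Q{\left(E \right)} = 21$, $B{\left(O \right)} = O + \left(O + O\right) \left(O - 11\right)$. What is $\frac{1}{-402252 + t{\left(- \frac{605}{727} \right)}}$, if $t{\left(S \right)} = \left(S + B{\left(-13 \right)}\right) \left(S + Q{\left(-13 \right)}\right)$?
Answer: $- \frac{528529}{214563300234} \approx -2.4633 \cdot 10^{-6}$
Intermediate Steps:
$B{\left(O \right)} = O + 2 O \left(-11 + O\right)$
$Q{\left(E \right)} = - \frac{21}{4}$ ($Q{\left(E \right)} = \left(- \frac{1}{4}\right) 21 = - \frac{21}{4}$)
$t{\left(S \right)} = \left(611 + S\right) \left(- \frac{21}{4} + S\right)$ ($t{\left(S \right)} = \left(S - 13 \left(-21 + 2 \left(-13\right)\right)\right) \left(S - \frac{21}{4}\right) = \left(S - 13 \left(-21 - 26\right)\right) \left(- \frac{21}{4} + S\right) = \left(S - -611\right) \left(- \frac{21}{4} + S\right) = \left(S + 611\right) \left(- \frac{21}{4} + S\right) = \left(611 + S\right) \left(- \frac{21}{4} + S\right)$)
$\frac{1}{-402252 + t{\left(- \frac{605}{727} \right)}} = \frac{1}{-402252 + \left(- \frac{12831}{4} + \left(- \frac{605}{727}\right)^{2} + \frac{2423 \left(- \frac{605}{727}\right)}{4}\right)} = \frac{1}{-402252 + \left(- \frac{12831}{4} + \left(\left(-605\right) \frac{1}{727}\right)^{2} + \frac{2423 \left(\left(-605\right) \frac{1}{727}\right)}{4}\right)} = \frac{1}{-402252 + \left(- \frac{12831}{4} + \left(- \frac{605}{727}\right)^{2} + \frac{2423}{4} \left(- \frac{605}{727}\right)\right)} = \frac{1}{-402252 - \frac{1961452926}{528529}} = \frac{1}{- \frac{214563300234}{528529}} = - \frac{528529}{214563300234}$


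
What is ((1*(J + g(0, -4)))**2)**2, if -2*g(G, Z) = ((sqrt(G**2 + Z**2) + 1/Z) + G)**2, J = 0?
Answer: 2562890625/1048576 ≈ 2444.2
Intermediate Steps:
g(G, Z) = -(G + 1/Z + sqrt(G**2 + Z**2))**2/2 (g(G, Z) = -((sqrt(G**2 + Z**2) + 1/Z) + G)**2/2 = -((1/Z + sqrt(G**2 + Z**2)) + G)**2/2 = -(G + 1/Z + sqrt(G**2 + Z**2))**2/2)
((1*(J + g(0, -4)))**2)**2 = ((1*(0 - 1/2*(1 + 0*(-4) - 4*sqrt(0**2 + (-4)**2))**2/(-4)**2))**2)**2 = ((1*(0 - 1/2*1/16*(1 + 0 - 4*sqrt(0 + 16))**2))**2)**2 = ((1*(0 - 1/2*1/16*(1 + 0 - 4*sqrt(16))**2))**2)**2 = ((1*(0 - 1/2*1/16*(1 + 0 - 4*4)**2))**2)**2 = ((1*(0 - 1/2*1/16*(1 + 0 - 16)**2))**2)**2 = ((1*(0 - 1/2*1/16*(-15)**2))**2)**2 = ((1*(0 - 1/2*1/16*225))**2)**2 = ((1*(0 - 225/32))**2)**2 = ((1*(-225/32))**2)**2 = ((-225/32)**2)**2 = (50625/1024)**2 = 2562890625/1048576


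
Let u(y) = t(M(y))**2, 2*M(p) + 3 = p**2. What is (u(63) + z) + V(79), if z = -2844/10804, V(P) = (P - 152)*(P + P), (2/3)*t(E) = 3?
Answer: -124397399/10804 ≈ -11514.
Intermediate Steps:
M(p) = -3/2 + p**2/2
t(E) = 9/2 (t(E) = (3/2)*3 = 9/2)
V(P) = 2*P*(-152 + P) (V(P) = (-152 + P)*(2*P) = 2*P*(-152 + P))
u(y) = 81/4 (u(y) = (9/2)**2 = 81/4)
z = -711/2701 (z = -2844*1/10804 = -711/2701 ≈ -0.26324)
(u(63) + z) + V(79) = (81/4 - 711/2701) + 2*79*(-152 + 79) = 215937/10804 + 2*79*(-73) = 215937/10804 - 11534 = -124397399/10804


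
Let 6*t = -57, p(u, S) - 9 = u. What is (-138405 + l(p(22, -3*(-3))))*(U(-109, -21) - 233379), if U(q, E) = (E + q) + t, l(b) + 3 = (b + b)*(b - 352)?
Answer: 36968313735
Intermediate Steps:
p(u, S) = 9 + u
t = -19/2 (t = (1/6)*(-57) = -19/2 ≈ -9.5000)
l(b) = -3 + 2*b*(-352 + b) (l(b) = -3 + (b + b)*(b - 352) = -3 + (2*b)*(-352 + b) = -3 + 2*b*(-352 + b))
U(q, E) = -19/2 + E + q (U(q, E) = (E + q) - 19/2 = -19/2 + E + q)
(-138405 + l(p(22, -3*(-3))))*(U(-109, -21) - 233379) = (-138405 + (-3 - 704*(9 + 22) + 2*(9 + 22)**2))*((-19/2 - 21 - 109) - 233379) = (-138405 + (-3 - 704*31 + 2*31**2))*(-279/2 - 233379) = (-138405 + (-3 - 21824 + 2*961))*(-467037/2) = (-138405 + (-3 - 21824 + 1922))*(-467037/2) = (-138405 - 19905)*(-467037/2) = -158310*(-467037/2) = 36968313735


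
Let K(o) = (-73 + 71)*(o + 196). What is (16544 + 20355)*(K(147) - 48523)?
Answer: -1815762891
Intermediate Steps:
K(o) = -392 - 2*o (K(o) = -2*(196 + o) = -392 - 2*o)
(16544 + 20355)*(K(147) - 48523) = (16544 + 20355)*((-392 - 2*147) - 48523) = 36899*((-392 - 294) - 48523) = 36899*(-686 - 48523) = 36899*(-49209) = -1815762891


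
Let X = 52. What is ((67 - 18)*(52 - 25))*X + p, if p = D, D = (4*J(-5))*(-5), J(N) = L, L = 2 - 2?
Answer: 68796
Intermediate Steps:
L = 0
J(N) = 0
D = 0 (D = (4*0)*(-5) = 0*(-5) = 0)
p = 0
((67 - 18)*(52 - 25))*X + p = ((67 - 18)*(52 - 25))*52 + 0 = (49*27)*52 + 0 = 1323*52 + 0 = 68796 + 0 = 68796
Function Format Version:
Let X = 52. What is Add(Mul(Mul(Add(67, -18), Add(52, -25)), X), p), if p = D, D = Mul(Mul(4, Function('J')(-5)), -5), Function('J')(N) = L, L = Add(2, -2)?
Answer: 68796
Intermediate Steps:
L = 0
Function('J')(N) = 0
D = 0 (D = Mul(Mul(4, 0), -5) = Mul(0, -5) = 0)
p = 0
Add(Mul(Mul(Add(67, -18), Add(52, -25)), X), p) = Add(Mul(Mul(Add(67, -18), Add(52, -25)), 52), 0) = Add(Mul(Mul(49, 27), 52), 0) = Add(Mul(1323, 52), 0) = Add(68796, 0) = 68796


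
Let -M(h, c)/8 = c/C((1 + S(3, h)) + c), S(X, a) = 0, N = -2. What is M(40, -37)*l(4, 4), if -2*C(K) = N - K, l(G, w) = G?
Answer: -1184/17 ≈ -69.647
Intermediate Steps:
C(K) = 1 + K/2 (C(K) = -(-2 - K)/2 = 1 + K/2)
M(h, c) = -8*c/(3/2 + c/2) (M(h, c) = -8*c/(1 + ((1 + 0) + c)/2) = -8*c/(1 + (1 + c)/2) = -8*c/(1 + (½ + c/2)) = -8*c/(3/2 + c/2))
M(40, -37)*l(4, 4) = -16*(-37)/(3 - 37)*4 = -16*(-37)/(-34)*4 = -16*(-37)*(-1/34)*4 = -296/17*4 = -1184/17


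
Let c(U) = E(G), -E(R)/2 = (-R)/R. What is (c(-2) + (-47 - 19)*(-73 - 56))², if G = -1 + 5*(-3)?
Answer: 72522256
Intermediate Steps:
G = -16 (G = -1 - 15 = -16)
E(R) = 2 (E(R) = -2*(-R)/R = -2*(-1) = 2)
c(U) = 2
(c(-2) + (-47 - 19)*(-73 - 56))² = (2 + (-47 - 19)*(-73 - 56))² = (2 - 66*(-129))² = (2 + 8514)² = 8516² = 72522256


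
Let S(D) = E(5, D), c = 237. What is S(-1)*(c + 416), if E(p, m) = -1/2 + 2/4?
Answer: 0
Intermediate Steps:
E(p, m) = 0 (E(p, m) = -1*½ + 2*(¼) = -½ + ½ = 0)
S(D) = 0
S(-1)*(c + 416) = 0*(237 + 416) = 0*653 = 0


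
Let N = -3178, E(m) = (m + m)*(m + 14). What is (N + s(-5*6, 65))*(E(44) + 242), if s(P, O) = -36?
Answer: -17182044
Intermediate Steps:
E(m) = 2*m*(14 + m) (E(m) = (2*m)*(14 + m) = 2*m*(14 + m))
(N + s(-5*6, 65))*(E(44) + 242) = (-3178 - 36)*(2*44*(14 + 44) + 242) = -3214*(2*44*58 + 242) = -3214*(5104 + 242) = -3214*5346 = -17182044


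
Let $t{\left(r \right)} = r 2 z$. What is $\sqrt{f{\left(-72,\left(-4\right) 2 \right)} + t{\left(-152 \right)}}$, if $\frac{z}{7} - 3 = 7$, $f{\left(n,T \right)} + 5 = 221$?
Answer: $2 i \sqrt{5266} \approx 145.13 i$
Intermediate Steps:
$f{\left(n,T \right)} = 216$ ($f{\left(n,T \right)} = -5 + 221 = 216$)
$z = 70$ ($z = 21 + 7 \cdot 7 = 21 + 49 = 70$)
$t{\left(r \right)} = 140 r$ ($t{\left(r \right)} = r 2 \cdot 70 = 2 r 70 = 140 r$)
$\sqrt{f{\left(-72,\left(-4\right) 2 \right)} + t{\left(-152 \right)}} = \sqrt{216 + 140 \left(-152\right)} = \sqrt{216 - 21280} = \sqrt{-21064} = 2 i \sqrt{5266}$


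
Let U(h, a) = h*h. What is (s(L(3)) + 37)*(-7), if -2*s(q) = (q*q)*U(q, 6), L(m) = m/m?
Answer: -511/2 ≈ -255.50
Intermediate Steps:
U(h, a) = h²
L(m) = 1
s(q) = -q⁴/2 (s(q) = -q*q*q²/2 = -q²*q²/2 = -q⁴/2)
(s(L(3)) + 37)*(-7) = (-½*1⁴ + 37)*(-7) = (-½*1 + 37)*(-7) = (-½ + 37)*(-7) = (73/2)*(-7) = -511/2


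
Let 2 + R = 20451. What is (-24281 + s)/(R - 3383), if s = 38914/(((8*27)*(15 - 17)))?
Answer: -5264153/3686256 ≈ -1.4280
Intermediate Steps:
R = 20449 (R = -2 + 20451 = 20449)
s = -19457/216 (s = 38914/((216*(-2))) = 38914/(-432) = 38914*(-1/432) = -19457/216 ≈ -90.079)
(-24281 + s)/(R - 3383) = (-24281 - 19457/216)/(20449 - 3383) = -5264153/216/17066 = -5264153/216*1/17066 = -5264153/3686256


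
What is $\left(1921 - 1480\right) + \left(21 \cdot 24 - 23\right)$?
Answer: $922$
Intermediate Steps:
$\left(1921 - 1480\right) + \left(21 \cdot 24 - 23\right) = 441 + \left(504 - 23\right) = 441 + 481 = 922$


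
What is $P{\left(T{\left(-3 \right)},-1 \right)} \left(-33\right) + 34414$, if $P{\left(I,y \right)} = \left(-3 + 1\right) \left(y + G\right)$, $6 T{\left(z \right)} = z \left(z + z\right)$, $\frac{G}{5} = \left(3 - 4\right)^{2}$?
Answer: $34678$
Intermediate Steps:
$G = 5$ ($G = 5 \left(3 - 4\right)^{2} = 5 \left(-1\right)^{2} = 5 \cdot 1 = 5$)
$T{\left(z \right)} = \frac{z^{2}}{3}$ ($T{\left(z \right)} = \frac{z \left(z + z\right)}{6} = \frac{z 2 z}{6} = \frac{2 z^{2}}{6} = \frac{z^{2}}{3}$)
$P{\left(I,y \right)} = -10 - 2 y$ ($P{\left(I,y \right)} = \left(-3 + 1\right) \left(y + 5\right) = - 2 \left(5 + y\right) = -10 - 2 y$)
$P{\left(T{\left(-3 \right)},-1 \right)} \left(-33\right) + 34414 = \left(-10 - -2\right) \left(-33\right) + 34414 = \left(-10 + 2\right) \left(-33\right) + 34414 = \left(-8\right) \left(-33\right) + 34414 = 264 + 34414 = 34678$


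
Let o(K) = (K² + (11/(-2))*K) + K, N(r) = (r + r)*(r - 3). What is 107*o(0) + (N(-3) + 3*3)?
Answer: 45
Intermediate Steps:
N(r) = 2*r*(-3 + r) (N(r) = (2*r)*(-3 + r) = 2*r*(-3 + r))
o(K) = K² - 9*K/2 (o(K) = (K² + (11*(-½))*K) + K = (K² - 11*K/2) + K = K² - 9*K/2)
107*o(0) + (N(-3) + 3*3) = 107*((½)*0*(-9 + 2*0)) + (2*(-3)*(-3 - 3) + 3*3) = 107*((½)*0*(-9 + 0)) + (2*(-3)*(-6) + 9) = 107*((½)*0*(-9)) + (36 + 9) = 107*0 + 45 = 0 + 45 = 45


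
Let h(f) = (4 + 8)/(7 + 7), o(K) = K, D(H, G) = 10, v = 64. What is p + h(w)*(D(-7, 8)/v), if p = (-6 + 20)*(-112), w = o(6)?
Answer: -175601/112 ≈ -1567.9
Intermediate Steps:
w = 6
p = -1568 (p = 14*(-112) = -1568)
h(f) = 6/7 (h(f) = 12/14 = 12*(1/14) = 6/7)
p + h(w)*(D(-7, 8)/v) = -1568 + 6*(10/64)/7 = -1568 + 6*(10*(1/64))/7 = -1568 + (6/7)*(5/32) = -1568 + 15/112 = -175601/112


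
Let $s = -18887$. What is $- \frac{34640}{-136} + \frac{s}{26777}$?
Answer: $\frac{115623331}{455209} \approx 254.0$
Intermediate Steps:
$- \frac{34640}{-136} + \frac{s}{26777} = - \frac{34640}{-136} - \frac{18887}{26777} = \left(-34640\right) \left(- \frac{1}{136}\right) - \frac{18887}{26777} = \frac{4330}{17} - \frac{18887}{26777} = \frac{115623331}{455209}$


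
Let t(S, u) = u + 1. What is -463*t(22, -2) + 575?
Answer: 1038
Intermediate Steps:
t(S, u) = 1 + u
-463*t(22, -2) + 575 = -463*(1 - 2) + 575 = -463*(-1) + 575 = 463 + 575 = 1038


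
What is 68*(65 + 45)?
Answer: 7480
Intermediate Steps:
68*(65 + 45) = 68*110 = 7480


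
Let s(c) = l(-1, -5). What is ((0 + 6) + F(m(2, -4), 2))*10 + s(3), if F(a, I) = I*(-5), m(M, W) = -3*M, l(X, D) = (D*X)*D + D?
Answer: -70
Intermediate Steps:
l(X, D) = D + X*D² (l(X, D) = X*D² + D = D + X*D²)
s(c) = -30 (s(c) = -5*(1 - 5*(-1)) = -5*(1 + 5) = -5*6 = -30)
F(a, I) = -5*I
((0 + 6) + F(m(2, -4), 2))*10 + s(3) = ((0 + 6) - 5*2)*10 - 30 = (6 - 10)*10 - 30 = -4*10 - 30 = -40 - 30 = -70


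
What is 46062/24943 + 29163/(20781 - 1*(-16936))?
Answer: 2464733163/940775131 ≈ 2.6199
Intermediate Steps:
46062/24943 + 29163/(20781 - 1*(-16936)) = 46062*(1/24943) + 29163/(20781 + 16936) = 46062/24943 + 29163/37717 = 2464733163/940775131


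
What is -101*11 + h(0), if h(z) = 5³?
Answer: -986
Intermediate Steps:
h(z) = 125
-101*11 + h(0) = -101*11 + 125 = -1111 + 125 = -986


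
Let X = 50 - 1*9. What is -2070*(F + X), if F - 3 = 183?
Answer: -469890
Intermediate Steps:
F = 186 (F = 3 + 183 = 186)
X = 41 (X = 50 - 9 = 41)
-2070*(F + X) = -2070*(186 + 41) = -2070*227 = -18*26105 = -469890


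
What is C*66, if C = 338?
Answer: 22308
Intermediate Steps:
C*66 = 338*66 = 22308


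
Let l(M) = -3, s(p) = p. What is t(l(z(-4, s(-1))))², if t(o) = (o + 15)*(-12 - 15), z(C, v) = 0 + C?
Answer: 104976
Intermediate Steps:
z(C, v) = C
t(o) = -405 - 27*o (t(o) = (15 + o)*(-27) = -405 - 27*o)
t(l(z(-4, s(-1))))² = (-405 - 27*(-3))² = (-405 + 81)² = (-324)² = 104976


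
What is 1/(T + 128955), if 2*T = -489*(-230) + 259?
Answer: 2/370639 ≈ 5.3961e-6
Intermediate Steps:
T = 112729/2 (T = (-489*(-230) + 259)/2 = (112470 + 259)/2 = (½)*112729 = 112729/2 ≈ 56365.)
1/(T + 128955) = 1/(112729/2 + 128955) = 1/(370639/2) = 2/370639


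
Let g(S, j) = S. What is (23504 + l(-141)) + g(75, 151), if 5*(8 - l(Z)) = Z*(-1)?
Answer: 117794/5 ≈ 23559.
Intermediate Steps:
l(Z) = 8 + Z/5 (l(Z) = 8 - Z*(-1)/5 = 8 - (-1)*Z/5 = 8 + Z/5)
(23504 + l(-141)) + g(75, 151) = (23504 + (8 + (⅕)*(-141))) + 75 = (23504 + (8 - 141/5)) + 75 = (23504 - 101/5) + 75 = 117419/5 + 75 = 117794/5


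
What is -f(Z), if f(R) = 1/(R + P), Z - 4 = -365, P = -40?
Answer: 1/401 ≈ 0.0024938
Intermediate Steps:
Z = -361 (Z = 4 - 365 = -361)
f(R) = 1/(-40 + R) (f(R) = 1/(R - 40) = 1/(-40 + R))
-f(Z) = -1/(-40 - 361) = -1/(-401) = -1*(-1/401) = 1/401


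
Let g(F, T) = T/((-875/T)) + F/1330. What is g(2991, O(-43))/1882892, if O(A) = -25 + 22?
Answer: 74433/62606159000 ≈ 1.1889e-6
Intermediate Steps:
O(A) = -3
g(F, T) = -T**2/875 + F/1330 (g(F, T) = T*(-T/875) + F*(1/1330) = -T**2/875 + F/1330)
g(2991, O(-43))/1882892 = (-1/875*(-3)**2 + (1/1330)*2991)/1882892 = (-1/875*9 + 2991/1330)*(1/1882892) = (-9/875 + 2991/1330)*(1/1882892) = (74433/33250)*(1/1882892) = 74433/62606159000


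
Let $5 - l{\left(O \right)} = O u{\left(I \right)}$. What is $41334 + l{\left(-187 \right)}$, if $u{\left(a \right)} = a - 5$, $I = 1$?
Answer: $40591$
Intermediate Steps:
$u{\left(a \right)} = -5 + a$
$l{\left(O \right)} = 5 + 4 O$ ($l{\left(O \right)} = 5 - O \left(-5 + 1\right) = 5 - O \left(-4\right) = 5 - - 4 O = 5 + 4 O$)
$41334 + l{\left(-187 \right)} = 41334 + \left(5 + 4 \left(-187\right)\right) = 41334 + \left(5 - 748\right) = 41334 - 743 = 40591$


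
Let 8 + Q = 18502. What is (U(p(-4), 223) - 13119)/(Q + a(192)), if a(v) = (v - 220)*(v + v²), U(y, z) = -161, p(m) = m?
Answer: 80/6139 ≈ 0.013031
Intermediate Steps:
Q = 18494 (Q = -8 + 18502 = 18494)
a(v) = (-220 + v)*(v + v²)
(U(p(-4), 223) - 13119)/(Q + a(192)) = (-161 - 13119)/(18494 + 192*(-220 + 192² - 219*192)) = -13280/(18494 + 192*(-220 + 36864 - 42048)) = -13280/(18494 + 192*(-5404)) = -13280/(18494 - 1037568) = -13280/(-1019074) = -13280*(-1/1019074) = 80/6139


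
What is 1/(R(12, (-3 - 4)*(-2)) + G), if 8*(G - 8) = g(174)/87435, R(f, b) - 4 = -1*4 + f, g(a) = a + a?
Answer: 2010/40201 ≈ 0.049999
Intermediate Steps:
g(a) = 2*a
R(f, b) = f (R(f, b) = 4 + (-1*4 + f) = 4 + (-4 + f) = f)
G = 16081/2010 (G = 8 + ((2*174)/87435)/8 = 8 + (348*(1/87435))/8 = 8 + (1/8)*(4/1005) = 8 + 1/2010 = 16081/2010 ≈ 8.0005)
1/(R(12, (-3 - 4)*(-2)) + G) = 1/(12 + 16081/2010) = 1/(40201/2010) = 2010/40201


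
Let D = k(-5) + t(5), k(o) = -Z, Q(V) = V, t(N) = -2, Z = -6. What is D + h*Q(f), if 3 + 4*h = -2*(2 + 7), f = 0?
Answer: 4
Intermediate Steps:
h = -21/4 (h = -¾ + (-2*(2 + 7))/4 = -¾ + (-2*9)/4 = -¾ + (¼)*(-18) = -¾ - 9/2 = -21/4 ≈ -5.2500)
k(o) = 6 (k(o) = -1*(-6) = 6)
D = 4 (D = 6 - 2 = 4)
D + h*Q(f) = 4 - 21/4*0 = 4 + 0 = 4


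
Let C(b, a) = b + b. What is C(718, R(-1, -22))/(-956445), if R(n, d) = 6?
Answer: -1436/956445 ≈ -0.0015014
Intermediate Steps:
C(b, a) = 2*b
C(718, R(-1, -22))/(-956445) = (2*718)/(-956445) = 1436*(-1/956445) = -1436/956445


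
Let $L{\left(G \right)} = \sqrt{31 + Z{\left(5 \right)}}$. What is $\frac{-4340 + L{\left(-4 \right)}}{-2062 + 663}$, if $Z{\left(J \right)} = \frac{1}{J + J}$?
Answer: $\frac{4340}{1399} - \frac{\sqrt{3110}}{13990} \approx 3.0982$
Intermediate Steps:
$Z{\left(J \right)} = \frac{1}{2 J}$
$L{\left(G \right)} = \frac{\sqrt{3110}}{10}$ ($L{\left(G \right)} = \sqrt{31 + \frac{1}{2 \cdot 5}} = \sqrt{31 + \frac{1}{2} \cdot \frac{1}{5}} = \sqrt{31 + \frac{1}{10}} = \sqrt{\frac{311}{10}} = \frac{\sqrt{3110}}{10}$)
$\frac{-4340 + L{\left(-4 \right)}}{-2062 + 663} = \frac{-4340 + \frac{\sqrt{3110}}{10}}{-2062 + 663} = \frac{-4340 + \frac{\sqrt{3110}}{10}}{-1399} = \left(-4340 + \frac{\sqrt{3110}}{10}\right) \left(- \frac{1}{1399}\right) = \frac{4340}{1399} - \frac{\sqrt{3110}}{13990}$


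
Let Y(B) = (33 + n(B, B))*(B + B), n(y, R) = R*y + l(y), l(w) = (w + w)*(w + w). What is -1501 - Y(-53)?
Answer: 1490767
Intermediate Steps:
l(w) = 4*w² (l(w) = (2*w)*(2*w) = 4*w²)
n(y, R) = 4*y² + R*y (n(y, R) = R*y + 4*y² = 4*y² + R*y)
Y(B) = 2*B*(33 + 5*B²) (Y(B) = (33 + B*(B + 4*B))*(B + B) = (33 + B*(5*B))*(2*B) = (33 + 5*B²)*(2*B) = 2*B*(33 + 5*B²))
-1501 - Y(-53) = -1501 - (10*(-53)³ + 66*(-53)) = -1501 - (10*(-148877) - 3498) = -1501 - (-1488770 - 3498) = -1501 - 1*(-1492268) = -1501 + 1492268 = 1490767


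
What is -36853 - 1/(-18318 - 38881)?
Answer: -2107954746/57199 ≈ -36853.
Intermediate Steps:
-36853 - 1/(-18318 - 38881) = -36853 - 1/(-57199) = -36853 - 1*(-1/57199) = -36853 + 1/57199 = -2107954746/57199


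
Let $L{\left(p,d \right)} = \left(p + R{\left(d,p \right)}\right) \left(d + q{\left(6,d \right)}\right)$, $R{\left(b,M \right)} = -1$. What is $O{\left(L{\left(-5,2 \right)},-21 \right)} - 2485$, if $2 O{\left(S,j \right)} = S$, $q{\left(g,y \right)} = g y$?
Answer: $-2527$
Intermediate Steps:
$L{\left(p,d \right)} = 7 d \left(-1 + p\right)$ ($L{\left(p,d \right)} = \left(p - 1\right) \left(d + 6 d\right) = \left(-1 + p\right) 7 d = 7 d \left(-1 + p\right)$)
$O{\left(S,j \right)} = \frac{S}{2}$
$O{\left(L{\left(-5,2 \right)},-21 \right)} - 2485 = \frac{7 \cdot 2 \left(-1 - 5\right)}{2} - 2485 = \frac{7 \cdot 2 \left(-6\right)}{2} - 2485 = \frac{1}{2} \left(-84\right) - 2485 = -42 - 2485 = -2527$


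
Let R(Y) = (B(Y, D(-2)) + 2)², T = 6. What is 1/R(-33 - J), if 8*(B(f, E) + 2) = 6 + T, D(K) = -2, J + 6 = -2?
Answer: 4/9 ≈ 0.44444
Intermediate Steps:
J = -8 (J = -6 - 2 = -8)
B(f, E) = -½ (B(f, E) = -2 + (6 + 6)/8 = -2 + (⅛)*12 = -2 + 3/2 = -½)
R(Y) = 9/4 (R(Y) = (-½ + 2)² = (3/2)² = 9/4)
1/R(-33 - J) = 1/(9/4) = 4/9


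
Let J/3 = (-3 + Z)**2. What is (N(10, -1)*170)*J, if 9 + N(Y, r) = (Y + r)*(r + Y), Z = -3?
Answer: 1321920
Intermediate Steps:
J = 108 (J = 3*(-3 - 3)**2 = 3*(-6)**2 = 3*36 = 108)
N(Y, r) = -9 + (Y + r)**2 (N(Y, r) = -9 + (Y + r)*(r + Y) = -9 + (Y + r)*(Y + r) = -9 + (Y + r)**2)
(N(10, -1)*170)*J = ((-9 + (10 - 1)**2)*170)*108 = ((-9 + 9**2)*170)*108 = ((-9 + 81)*170)*108 = (72*170)*108 = 12240*108 = 1321920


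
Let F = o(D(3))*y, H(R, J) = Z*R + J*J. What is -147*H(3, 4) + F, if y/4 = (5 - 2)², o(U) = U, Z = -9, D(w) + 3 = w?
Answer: 1617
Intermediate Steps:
D(w) = -3 + w
y = 36 (y = 4*(5 - 2)² = 4*3² = 4*9 = 36)
H(R, J) = J² - 9*R (H(R, J) = -9*R + J*J = -9*R + J² = J² - 9*R)
F = 0 (F = (-3 + 3)*36 = 0*36 = 0)
-147*H(3, 4) + F = -147*(4² - 9*3) + 0 = -147*(16 - 27) + 0 = -147*(-11) + 0 = 1617 + 0 = 1617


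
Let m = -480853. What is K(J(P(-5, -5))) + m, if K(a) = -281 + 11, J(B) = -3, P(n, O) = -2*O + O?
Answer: -481123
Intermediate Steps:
P(n, O) = -O
K(a) = -270
K(J(P(-5, -5))) + m = -270 - 480853 = -481123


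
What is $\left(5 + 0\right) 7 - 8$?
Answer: $27$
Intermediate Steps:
$\left(5 + 0\right) 7 - 8 = 5 \cdot 7 - 8 = 35 - 8 = 27$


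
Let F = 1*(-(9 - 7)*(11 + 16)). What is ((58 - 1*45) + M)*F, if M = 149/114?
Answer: -14679/19 ≈ -772.58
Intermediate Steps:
M = 149/114 (M = 149*(1/114) = 149/114 ≈ 1.3070)
F = -54 (F = 1*(-2*27) = 1*(-1*54) = 1*(-54) = -54)
((58 - 1*45) + M)*F = ((58 - 1*45) + 149/114)*(-54) = ((58 - 45) + 149/114)*(-54) = (13 + 149/114)*(-54) = (1631/114)*(-54) = -14679/19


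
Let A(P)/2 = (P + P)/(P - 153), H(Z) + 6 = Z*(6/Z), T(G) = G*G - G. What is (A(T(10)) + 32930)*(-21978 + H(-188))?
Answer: -5065269660/7 ≈ -7.2361e+8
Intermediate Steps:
T(G) = G² - G
H(Z) = 0 (H(Z) = -6 + Z*(6/Z) = -6 + 6 = 0)
A(P) = 4*P/(-153 + P) (A(P) = 2*((P + P)/(P - 153)) = 2*((2*P)/(-153 + P)) = 2*(2*P/(-153 + P)) = 4*P/(-153 + P))
(A(T(10)) + 32930)*(-21978 + H(-188)) = (4*(10*(-1 + 10))/(-153 + 10*(-1 + 10)) + 32930)*(-21978 + 0) = (4*(10*9)/(-153 + 10*9) + 32930)*(-21978) = (4*90/(-153 + 90) + 32930)*(-21978) = (4*90/(-63) + 32930)*(-21978) = (4*90*(-1/63) + 32930)*(-21978) = (-40/7 + 32930)*(-21978) = (230470/7)*(-21978) = -5065269660/7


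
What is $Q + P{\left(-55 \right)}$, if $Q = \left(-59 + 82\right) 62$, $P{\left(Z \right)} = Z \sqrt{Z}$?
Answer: $1426 - 55 i \sqrt{55} \approx 1426.0 - 407.89 i$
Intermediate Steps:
$P{\left(Z \right)} = Z^{\frac{3}{2}}$
$Q = 1426$ ($Q = 23 \cdot 62 = 1426$)
$Q + P{\left(-55 \right)} = 1426 + \left(-55\right)^{\frac{3}{2}} = 1426 - 55 i \sqrt{55}$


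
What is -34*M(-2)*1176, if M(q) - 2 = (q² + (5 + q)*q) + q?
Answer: 79968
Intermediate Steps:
M(q) = 2 + q + q² + q*(5 + q) (M(q) = 2 + ((q² + (5 + q)*q) + q) = 2 + ((q² + q*(5 + q)) + q) = 2 + (q + q² + q*(5 + q)) = 2 + q + q² + q*(5 + q))
-34*M(-2)*1176 = -34*(2 + 2*(-2)² + 6*(-2))*1176 = -34*(2 + 2*4 - 12)*1176 = -34*(2 + 8 - 12)*1176 = -34*(-2)*1176 = 68*1176 = 79968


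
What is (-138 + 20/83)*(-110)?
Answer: 1257740/83 ≈ 15154.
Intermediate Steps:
(-138 + 20/83)*(-110) = -11434/83*(-110) = 1257740/83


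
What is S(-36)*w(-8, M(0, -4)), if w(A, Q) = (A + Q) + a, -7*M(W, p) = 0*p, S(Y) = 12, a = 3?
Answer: -60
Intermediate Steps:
M(W, p) = 0 (M(W, p) = -0*p = -⅐*0 = 0)
w(A, Q) = 3 + A + Q (w(A, Q) = (A + Q) + 3 = 3 + A + Q)
S(-36)*w(-8, M(0, -4)) = 12*(3 - 8 + 0) = 12*(-5) = -60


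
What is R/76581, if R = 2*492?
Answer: 328/25527 ≈ 0.012849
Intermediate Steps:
R = 984
R/76581 = 984/76581 = 984*(1/76581) = 328/25527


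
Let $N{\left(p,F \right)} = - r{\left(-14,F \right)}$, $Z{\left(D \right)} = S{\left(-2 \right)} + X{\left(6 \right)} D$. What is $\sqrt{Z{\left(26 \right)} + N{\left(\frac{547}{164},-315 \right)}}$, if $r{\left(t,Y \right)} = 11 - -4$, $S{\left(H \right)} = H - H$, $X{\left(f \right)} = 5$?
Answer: $\sqrt{115} \approx 10.724$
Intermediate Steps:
$S{\left(H \right)} = 0$
$Z{\left(D \right)} = 5 D$ ($Z{\left(D \right)} = 0 + 5 D = 5 D$)
$r{\left(t,Y \right)} = 15$ ($r{\left(t,Y \right)} = 11 + 4 = 15$)
$N{\left(p,F \right)} = -15$ ($N{\left(p,F \right)} = \left(-1\right) 15 = -15$)
$\sqrt{Z{\left(26 \right)} + N{\left(\frac{547}{164},-315 \right)}} = \sqrt{5 \cdot 26 - 15} = \sqrt{130 - 15} = \sqrt{115}$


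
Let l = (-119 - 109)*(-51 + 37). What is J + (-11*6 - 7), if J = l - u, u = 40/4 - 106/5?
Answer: 15651/5 ≈ 3130.2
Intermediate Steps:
l = 3192 (l = -228*(-14) = 3192)
u = -56/5 (u = 40*(1/4) - 106*1/5 = 10 - 106/5 = -56/5 ≈ -11.200)
J = 16016/5 (J = 3192 - 1*(-56/5) = 3192 + 56/5 = 16016/5 ≈ 3203.2)
J + (-11*6 - 7) = 16016/5 + (-11*6 - 7) = 16016/5 + (-66 - 7) = 16016/5 - 73 = 15651/5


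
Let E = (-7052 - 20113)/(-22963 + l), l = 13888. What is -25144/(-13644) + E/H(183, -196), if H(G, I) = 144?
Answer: 61534849/33018480 ≈ 1.8636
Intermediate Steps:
E = 1811/605 (E = (-7052 - 20113)/(-22963 + 13888) = -27165/(-9075) = -27165*(-1/9075) = 1811/605 ≈ 2.9934)
-25144/(-13644) + E/H(183, -196) = -25144/(-13644) + (1811/605)/144 = -25144*(-1/13644) + (1811/605)*(1/144) = 6286/3411 + 1811/87120 = 61534849/33018480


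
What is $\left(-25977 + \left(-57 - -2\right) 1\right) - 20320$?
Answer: $-46352$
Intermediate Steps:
$\left(-25977 + \left(-57 - -2\right) 1\right) - 20320 = \left(-25977 + \left(-57 + \left(-3 + 5\right)\right) 1\right) - 20320 = \left(-25977 + \left(-57 + 2\right) 1\right) - 20320 = \left(-25977 - 55\right) - 20320 = -26032 - 20320 = -46352$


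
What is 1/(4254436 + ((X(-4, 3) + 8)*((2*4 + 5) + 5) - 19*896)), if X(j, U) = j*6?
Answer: 1/4237124 ≈ 2.3601e-7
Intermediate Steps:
X(j, U) = 6*j
1/(4254436 + ((X(-4, 3) + 8)*((2*4 + 5) + 5) - 19*896)) = 1/(4254436 + ((6*(-4) + 8)*((2*4 + 5) + 5) - 19*896)) = 1/(4254436 + ((-24 + 8)*((8 + 5) + 5) - 17024)) = 1/(4254436 + (-16*(13 + 5) - 17024)) = 1/(4254436 + (-16*18 - 17024)) = 1/(4254436 + (-288 - 17024)) = 1/(4254436 - 17312) = 1/4237124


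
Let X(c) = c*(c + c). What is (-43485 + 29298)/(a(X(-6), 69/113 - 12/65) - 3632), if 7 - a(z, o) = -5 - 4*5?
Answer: 4729/1200 ≈ 3.9408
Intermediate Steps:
X(c) = 2*c² (X(c) = c*(2*c) = 2*c²)
a(z, o) = 32 (a(z, o) = 7 - (-5 - 4*5) = 7 - (-5 - 20) = 7 - 1*(-25) = 7 + 25 = 32)
(-43485 + 29298)/(a(X(-6), 69/113 - 12/65) - 3632) = (-43485 + 29298)/(32 - 3632) = -14187/(-3600) = -14187*(-1/3600) = 4729/1200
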